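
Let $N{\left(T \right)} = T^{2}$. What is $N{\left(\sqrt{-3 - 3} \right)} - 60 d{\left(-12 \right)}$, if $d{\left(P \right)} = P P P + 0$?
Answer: $103674$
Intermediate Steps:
$d{\left(P \right)} = P^{3}$ ($d{\left(P \right)} = P P^{2} + 0 = P^{3} + 0 = P^{3}$)
$N{\left(\sqrt{-3 - 3} \right)} - 60 d{\left(-12 \right)} = \left(\sqrt{-3 - 3}\right)^{2} - 60 \left(-12\right)^{3} = \left(\sqrt{-6}\right)^{2} - -103680 = \left(i \sqrt{6}\right)^{2} + 103680 = -6 + 103680 = 103674$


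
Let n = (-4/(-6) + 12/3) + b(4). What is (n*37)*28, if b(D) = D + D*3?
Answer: 64232/3 ≈ 21411.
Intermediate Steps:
b(D) = 4*D (b(D) = D + 3*D = 4*D)
n = 62/3 (n = (-4/(-6) + 12/3) + 4*4 = (-4*(-⅙) + 12*(⅓)) + 16 = (⅔ + 4) + 16 = 14/3 + 16 = 62/3 ≈ 20.667)
(n*37)*28 = ((62/3)*37)*28 = (2294/3)*28 = 64232/3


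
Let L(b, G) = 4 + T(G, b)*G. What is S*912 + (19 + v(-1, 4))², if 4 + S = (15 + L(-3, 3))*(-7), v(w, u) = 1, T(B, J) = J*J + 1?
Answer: -316064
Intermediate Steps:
T(B, J) = 1 + J² (T(B, J) = J² + 1 = 1 + J²)
L(b, G) = 4 + G*(1 + b²) (L(b, G) = 4 + (1 + b²)*G = 4 + G*(1 + b²))
S = -347 (S = -4 + (15 + (4 + 3*(1 + (-3)²)))*(-7) = -4 + (15 + (4 + 3*(1 + 9)))*(-7) = -4 + (15 + (4 + 3*10))*(-7) = -4 + (15 + (4 + 30))*(-7) = -4 + (15 + 34)*(-7) = -4 + 49*(-7) = -4 - 343 = -347)
S*912 + (19 + v(-1, 4))² = -347*912 + (19 + 1)² = -316464 + 20² = -316464 + 400 = -316064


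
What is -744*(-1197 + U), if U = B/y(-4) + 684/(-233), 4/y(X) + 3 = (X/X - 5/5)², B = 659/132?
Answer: 4590527151/5126 ≈ 8.9554e+5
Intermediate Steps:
B = 659/132 (B = 659*(1/132) = 659/132 ≈ 4.9924)
y(X) = -4/3 (y(X) = 4/(-3 + (X/X - 5/5)²) = 4/(-3 + (1 - 5*⅕)²) = 4/(-3 + (1 - 1)²) = 4/(-3 + 0²) = 4/(-3 + 0) = 4/(-3) = 4*(-⅓) = -4/3)
U = -273931/41008 (U = 659/(132*(-4/3)) + 684/(-233) = (659/132)*(-¾) + 684*(-1/233) = -659/176 - 684/233 = -273931/41008 ≈ -6.6799)
-744*(-1197 + U) = -744*(-1197 - 273931/41008) = -744*(-49360507/41008) = 4590527151/5126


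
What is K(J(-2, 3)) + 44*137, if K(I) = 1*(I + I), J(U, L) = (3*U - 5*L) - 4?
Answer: 5978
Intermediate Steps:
J(U, L) = -4 - 5*L + 3*U (J(U, L) = (-5*L + 3*U) - 4 = -4 - 5*L + 3*U)
K(I) = 2*I (K(I) = 1*(2*I) = 2*I)
K(J(-2, 3)) + 44*137 = 2*(-4 - 5*3 + 3*(-2)) + 44*137 = 2*(-4 - 15 - 6) + 6028 = 2*(-25) + 6028 = -50 + 6028 = 5978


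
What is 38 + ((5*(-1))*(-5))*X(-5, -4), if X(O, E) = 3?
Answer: 113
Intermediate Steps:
38 + ((5*(-1))*(-5))*X(-5, -4) = 38 + ((5*(-1))*(-5))*3 = 38 - 5*(-5)*3 = 38 + 25*3 = 38 + 75 = 113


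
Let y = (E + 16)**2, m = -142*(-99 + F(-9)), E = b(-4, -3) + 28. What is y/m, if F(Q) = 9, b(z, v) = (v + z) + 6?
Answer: 1849/12780 ≈ 0.14468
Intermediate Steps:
b(z, v) = 6 + v + z
E = 27 (E = (6 - 3 - 4) + 28 = -1 + 28 = 27)
m = 12780 (m = -142*(-99 + 9) = -142*(-90) = 12780)
y = 1849 (y = (27 + 16)**2 = 43**2 = 1849)
y/m = 1849/12780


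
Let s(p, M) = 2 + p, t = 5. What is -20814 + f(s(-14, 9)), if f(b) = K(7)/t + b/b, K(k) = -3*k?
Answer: -104086/5 ≈ -20817.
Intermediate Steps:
f(b) = -16/5 (f(b) = -3*7/5 + b/b = -21*1/5 + 1 = -21/5 + 1 = -16/5)
-20814 + f(s(-14, 9)) = -20814 - 16/5 = -104086/5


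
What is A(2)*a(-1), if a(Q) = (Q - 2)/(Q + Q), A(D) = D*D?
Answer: 6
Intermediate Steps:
A(D) = D**2
a(Q) = (-2 + Q)/(2*Q) (a(Q) = (-2 + Q)/((2*Q)) = (-2 + Q)*(1/(2*Q)) = (-2 + Q)/(2*Q))
A(2)*a(-1) = 2**2*((1/2)*(-2 - 1)/(-1)) = 4*((1/2)*(-1)*(-3)) = 4*(3/2) = 6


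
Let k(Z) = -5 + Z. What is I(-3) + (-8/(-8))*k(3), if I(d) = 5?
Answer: 3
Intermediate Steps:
I(-3) + (-8/(-8))*k(3) = 5 + (-8/(-8))*(-5 + 3) = 5 - 8*(-⅛)*(-2) = 5 + 1*(-2) = 5 - 2 = 3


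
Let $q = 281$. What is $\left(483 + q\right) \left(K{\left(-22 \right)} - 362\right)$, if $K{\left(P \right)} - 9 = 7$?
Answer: $-264344$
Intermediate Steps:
$K{\left(P \right)} = 16$ ($K{\left(P \right)} = 9 + 7 = 16$)
$\left(483 + q\right) \left(K{\left(-22 \right)} - 362\right) = \left(483 + 281\right) \left(16 - 362\right) = 764 \left(-346\right) = -264344$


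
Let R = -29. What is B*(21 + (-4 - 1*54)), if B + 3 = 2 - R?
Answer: -1036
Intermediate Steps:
B = 28 (B = -3 + (2 - 1*(-29)) = -3 + (2 + 29) = -3 + 31 = 28)
B*(21 + (-4 - 1*54)) = 28*(21 + (-4 - 1*54)) = 28*(21 + (-4 - 54)) = 28*(21 - 58) = 28*(-37) = -1036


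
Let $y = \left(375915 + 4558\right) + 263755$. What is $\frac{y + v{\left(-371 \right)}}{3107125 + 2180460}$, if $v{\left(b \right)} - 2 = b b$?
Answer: $\frac{781871}{5287585} \approx 0.14787$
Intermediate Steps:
$v{\left(b \right)} = 2 + b^{2}$ ($v{\left(b \right)} = 2 + b b = 2 + b^{2}$)
$y = 644228$ ($y = 380473 + 263755 = 644228$)
$\frac{y + v{\left(-371 \right)}}{3107125 + 2180460} = \frac{644228 + \left(2 + \left(-371\right)^{2}\right)}{3107125 + 2180460} = \frac{644228 + \left(2 + 137641\right)}{5287585} = \left(644228 + 137643\right) \frac{1}{5287585} = 781871 \cdot \frac{1}{5287585} = \frac{781871}{5287585}$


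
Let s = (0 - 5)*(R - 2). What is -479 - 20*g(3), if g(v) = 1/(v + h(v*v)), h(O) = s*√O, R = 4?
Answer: -12913/27 ≈ -478.26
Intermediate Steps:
s = -10 (s = (0 - 5)*(4 - 2) = -5*2 = -10)
h(O) = -10*√O
g(v) = 1/(v - 10*√(v²))
-479 - 20*g(3) = -479 - 20/(3 - 10*√(3²)) = -479 - 20/(3 - 10*√9) = -479 - 20/(3 - 10*3) = -479 - 20/(3 - 30) = -479 - 20/(-27) = -479 - 20*(-1)/27 = -479 - 1*(-20/27) = -479 + 20/27 = -12913/27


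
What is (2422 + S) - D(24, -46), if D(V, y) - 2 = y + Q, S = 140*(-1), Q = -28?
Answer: 2354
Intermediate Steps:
S = -140
D(V, y) = -26 + y (D(V, y) = 2 + (y - 28) = 2 + (-28 + y) = -26 + y)
(2422 + S) - D(24, -46) = (2422 - 140) - (-26 - 46) = 2282 - 1*(-72) = 2282 + 72 = 2354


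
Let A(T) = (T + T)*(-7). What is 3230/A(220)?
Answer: -323/308 ≈ -1.0487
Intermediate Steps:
A(T) = -14*T (A(T) = (2*T)*(-7) = -14*T)
3230/A(220) = 3230/((-14*220)) = 3230/(-3080) = 3230*(-1/3080) = -323/308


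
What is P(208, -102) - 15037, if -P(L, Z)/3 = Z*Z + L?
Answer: -46873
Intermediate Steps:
P(L, Z) = -3*L - 3*Z**2 (P(L, Z) = -3*(Z*Z + L) = -3*(Z**2 + L) = -3*(L + Z**2) = -3*L - 3*Z**2)
P(208, -102) - 15037 = (-3*208 - 3*(-102)**2) - 15037 = (-624 - 3*10404) - 15037 = (-624 - 31212) - 15037 = -31836 - 15037 = -46873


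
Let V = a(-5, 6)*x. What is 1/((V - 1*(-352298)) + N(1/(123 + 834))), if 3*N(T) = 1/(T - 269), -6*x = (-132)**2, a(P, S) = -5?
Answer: 257432/94430691057 ≈ 2.7261e-6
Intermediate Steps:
x = -2904 (x = -1/6*(-132)**2 = -1/6*17424 = -2904)
N(T) = 1/(3*(-269 + T)) (N(T) = 1/(3*(T - 269)) = 1/(3*(-269 + T)))
V = 14520 (V = -5*(-2904) = 14520)
1/((V - 1*(-352298)) + N(1/(123 + 834))) = 1/((14520 - 1*(-352298)) + 1/(3*(-269 + 1/(123 + 834)))) = 1/((14520 + 352298) + 1/(3*(-269 + 1/957))) = 1/(366818 + 1/(3*(-269 + 1/957))) = 1/(366818 + 1/(3*(-257432/957))) = 1/(366818 + (1/3)*(-957/257432)) = 1/(366818 - 319/257432) = 1/(94430691057/257432) = 257432/94430691057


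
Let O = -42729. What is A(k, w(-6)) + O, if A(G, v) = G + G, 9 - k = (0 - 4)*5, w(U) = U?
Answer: -42671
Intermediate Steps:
k = 29 (k = 9 - (0 - 4)*5 = 9 - (-4)*5 = 9 - 1*(-20) = 9 + 20 = 29)
A(G, v) = 2*G
A(k, w(-6)) + O = 2*29 - 42729 = 58 - 42729 = -42671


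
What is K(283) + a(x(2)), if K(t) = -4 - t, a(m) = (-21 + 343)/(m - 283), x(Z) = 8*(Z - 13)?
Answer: -15257/53 ≈ -287.87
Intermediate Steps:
x(Z) = -104 + 8*Z (x(Z) = 8*(-13 + Z) = -104 + 8*Z)
a(m) = 322/(-283 + m)
K(283) + a(x(2)) = (-4 - 1*283) + 322/(-283 + (-104 + 8*2)) = (-4 - 283) + 322/(-283 + (-104 + 16)) = -287 + 322/(-283 - 88) = -287 + 322/(-371) = -287 + 322*(-1/371) = -287 - 46/53 = -15257/53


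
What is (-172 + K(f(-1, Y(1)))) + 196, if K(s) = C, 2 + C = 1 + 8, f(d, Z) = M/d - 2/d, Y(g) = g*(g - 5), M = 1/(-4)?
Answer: 31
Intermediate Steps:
M = -1/4 ≈ -0.25000
Y(g) = g*(-5 + g)
f(d, Z) = -9/(4*d) (f(d, Z) = -1/(4*d) - 2/d = -9/(4*d))
C = 7 (C = -2 + (1 + 8) = -2 + 9 = 7)
K(s) = 7
(-172 + K(f(-1, Y(1)))) + 196 = (-172 + 7) + 196 = -165 + 196 = 31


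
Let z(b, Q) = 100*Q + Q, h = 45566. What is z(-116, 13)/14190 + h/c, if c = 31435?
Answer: 137571139/89212530 ≈ 1.5421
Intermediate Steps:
z(b, Q) = 101*Q
z(-116, 13)/14190 + h/c = (101*13)/14190 + 45566/31435 = 1313*(1/14190) + 45566*(1/31435) = 1313/14190 + 45566/31435 = 137571139/89212530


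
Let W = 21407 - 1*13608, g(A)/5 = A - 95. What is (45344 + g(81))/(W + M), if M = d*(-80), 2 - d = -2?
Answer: 45274/7479 ≈ 6.0535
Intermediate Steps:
d = 4 (d = 2 - 1*(-2) = 2 + 2 = 4)
g(A) = -475 + 5*A (g(A) = 5*(A - 95) = 5*(-95 + A) = -475 + 5*A)
M = -320 (M = 4*(-80) = -320)
W = 7799 (W = 21407 - 13608 = 7799)
(45344 + g(81))/(W + M) = (45344 + (-475 + 5*81))/(7799 - 320) = (45344 + (-475 + 405))/7479 = (45344 - 70)*(1/7479) = 45274*(1/7479) = 45274/7479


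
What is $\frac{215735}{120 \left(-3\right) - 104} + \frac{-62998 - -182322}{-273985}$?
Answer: $- \frac{59163520311}{127129040} \approx -465.38$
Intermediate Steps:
$\frac{215735}{120 \left(-3\right) - 104} + \frac{-62998 - -182322}{-273985} = \frac{215735}{-360 - 104} + \left(-62998 + 182322\right) \left(- \frac{1}{273985}\right) = \frac{215735}{-464} + 119324 \left(- \frac{1}{273985}\right) = 215735 \left(- \frac{1}{464}\right) - \frac{119324}{273985} = - \frac{215735}{464} - \frac{119324}{273985} = - \frac{59163520311}{127129040}$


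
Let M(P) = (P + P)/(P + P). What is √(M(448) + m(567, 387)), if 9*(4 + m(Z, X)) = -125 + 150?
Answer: I*√2/3 ≈ 0.4714*I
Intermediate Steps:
m(Z, X) = -11/9 (m(Z, X) = -4 + (-125 + 150)/9 = -4 + (⅑)*25 = -4 + 25/9 = -11/9)
M(P) = 1 (M(P) = (2*P)/((2*P)) = (2*P)*(1/(2*P)) = 1)
√(M(448) + m(567, 387)) = √(1 - 11/9) = √(-2/9) = I*√2/3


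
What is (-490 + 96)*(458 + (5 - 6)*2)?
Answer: -179664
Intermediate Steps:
(-490 + 96)*(458 + (5 - 6)*2) = -394*(458 - 1*2) = -394*(458 - 2) = -394*456 = -179664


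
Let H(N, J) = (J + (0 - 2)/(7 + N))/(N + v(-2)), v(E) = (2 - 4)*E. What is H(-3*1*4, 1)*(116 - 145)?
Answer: 203/40 ≈ 5.0750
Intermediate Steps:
v(E) = -2*E
H(N, J) = (J - 2/(7 + N))/(4 + N) (H(N, J) = (J + (0 - 2)/(7 + N))/(N - 2*(-2)) = (J - 2/(7 + N))/(N + 4) = (J - 2/(7 + N))/(4 + N))
H(-3*1*4, 1)*(116 - 145) = ((-2 + 7*1 + 1*(-3*1*4))/(28 + (-3*1*4)**2 + 11*(-3*1*4)))*(116 - 145) = ((-2 + 7 + 1*(-3*4))/(28 + (-3*4)**2 + 11*(-3*4)))*(-29) = ((-2 + 7 + 1*(-12))/(28 + (-12)**2 + 11*(-12)))*(-29) = ((-2 + 7 - 12)/(28 + 144 - 132))*(-29) = (-7/40)*(-29) = ((1/40)*(-7))*(-29) = -7/40*(-29) = 203/40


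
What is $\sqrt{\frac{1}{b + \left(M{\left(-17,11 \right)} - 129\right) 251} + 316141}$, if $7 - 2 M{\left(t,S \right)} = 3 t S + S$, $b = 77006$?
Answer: $\frac{\sqrt{16587583705076783}}{229061} \approx 562.26$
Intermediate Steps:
$M{\left(t,S \right)} = \frac{7}{2} - \frac{S}{2} - \frac{3 S t}{2}$ ($M{\left(t,S \right)} = \frac{7}{2} - \frac{3 t S + S}{2} = \frac{7}{2} - \frac{3 S t + S}{2} = \frac{7}{2} - \frac{S + 3 S t}{2} = \frac{7}{2} - \left(\frac{S}{2} + \frac{3 S t}{2}\right) = \frac{7}{2} - \frac{S}{2} - \frac{3 S t}{2}$)
$\sqrt{\frac{1}{b + \left(M{\left(-17,11 \right)} - 129\right) 251} + 316141} = \sqrt{\frac{1}{77006 + \left(\left(\frac{7}{2} - \frac{11}{2} - \frac{33}{2} \left(-17\right)\right) - 129\right) 251} + 316141} = \sqrt{\frac{1}{77006 + \left(\left(\frac{7}{2} - \frac{11}{2} + \frac{561}{2}\right) - 129\right) 251} + 316141} = \sqrt{\frac{1}{77006 + \left(\frac{557}{2} - 129\right) 251} + 316141} = \sqrt{\frac{1}{77006 + \frac{299}{2} \cdot 251} + 316141} = \sqrt{\frac{1}{77006 + \frac{75049}{2}} + 316141} = \sqrt{\frac{1}{\frac{229061}{2}} + 316141} = \sqrt{\frac{2}{229061} + 316141} = \sqrt{\frac{72415573603}{229061}} = \frac{\sqrt{16587583705076783}}{229061}$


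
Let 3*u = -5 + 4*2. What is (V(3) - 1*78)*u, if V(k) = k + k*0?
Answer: -75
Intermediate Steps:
V(k) = k (V(k) = k + 0 = k)
u = 1 (u = (-5 + 4*2)/3 = (-5 + 8)/3 = (1/3)*3 = 1)
(V(3) - 1*78)*u = (3 - 1*78)*1 = (3 - 78)*1 = -75*1 = -75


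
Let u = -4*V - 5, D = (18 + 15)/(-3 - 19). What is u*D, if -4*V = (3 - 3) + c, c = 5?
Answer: 0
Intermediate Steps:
V = -5/4 (V = -((3 - 3) + 5)/4 = -(0 + 5)/4 = -1/4*5 = -5/4 ≈ -1.2500)
D = -3/2 (D = 33/(-22) = 33*(-1/22) = -3/2 ≈ -1.5000)
u = 0 (u = -4*(-5/4) - 5 = 5 - 5 = 0)
u*D = 0*(-3/2) = 0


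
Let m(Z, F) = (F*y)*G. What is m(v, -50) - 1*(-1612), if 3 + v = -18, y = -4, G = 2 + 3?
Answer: 2612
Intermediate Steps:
G = 5
v = -21 (v = -3 - 18 = -21)
m(Z, F) = -20*F (m(Z, F) = (F*(-4))*5 = -4*F*5 = -20*F)
m(v, -50) - 1*(-1612) = -20*(-50) - 1*(-1612) = 1000 + 1612 = 2612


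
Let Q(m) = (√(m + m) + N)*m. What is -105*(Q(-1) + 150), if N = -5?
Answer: -16275 + 105*I*√2 ≈ -16275.0 + 148.49*I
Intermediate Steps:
Q(m) = m*(-5 + √2*√m) (Q(m) = (√(m + m) - 5)*m = (√(2*m) - 5)*m = (√2*√m - 5)*m = (-5 + √2*√m)*m = m*(-5 + √2*√m))
-105*(Q(-1) + 150) = -105*((-5*(-1) + √2*(-1)^(3/2)) + 150) = -105*((5 + √2*(-I)) + 150) = -105*((5 - I*√2) + 150) = -105*(155 - I*√2) = -16275 + 105*I*√2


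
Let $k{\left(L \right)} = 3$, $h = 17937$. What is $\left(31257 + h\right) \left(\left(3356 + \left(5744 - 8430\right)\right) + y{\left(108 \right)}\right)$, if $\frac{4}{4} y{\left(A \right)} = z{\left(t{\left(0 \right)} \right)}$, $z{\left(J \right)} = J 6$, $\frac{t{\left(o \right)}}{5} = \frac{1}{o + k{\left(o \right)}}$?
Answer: $33451920$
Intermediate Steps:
$t{\left(o \right)} = \frac{5}{3 + o}$ ($t{\left(o \right)} = \frac{5}{o + 3} = \frac{5}{3 + o}$)
$z{\left(J \right)} = 6 J$
$y{\left(A \right)} = 10$ ($y{\left(A \right)} = 6 \frac{5}{3 + 0} = 6 \cdot \frac{5}{3} = 10$)
$\left(31257 + h\right) \left(\left(3356 + \left(5744 - 8430\right)\right) + y{\left(108 \right)}\right) = \left(31257 + 17937\right) \left(\left(3356 + \left(5744 - 8430\right)\right) + 10\right) = 49194 \left(\left(3356 + \left(5744 - 8430\right)\right) + 10\right) = 49194 \left(\left(3356 - 2686\right) + 10\right) = 49194 \left(670 + 10\right) = 49194 \cdot 680 = 33451920$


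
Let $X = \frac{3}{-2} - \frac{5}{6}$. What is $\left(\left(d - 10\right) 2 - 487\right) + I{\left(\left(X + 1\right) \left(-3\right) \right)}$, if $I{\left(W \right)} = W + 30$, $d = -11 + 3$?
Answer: $-489$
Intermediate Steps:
$d = -8$
$X = - \frac{7}{3}$ ($X = 3 \left(- \frac{1}{2}\right) - \frac{5}{6} = - \frac{3}{2} - \frac{5}{6} = - \frac{7}{3} \approx -2.3333$)
$I{\left(W \right)} = 30 + W$
$\left(\left(d - 10\right) 2 - 487\right) + I{\left(\left(X + 1\right) \left(-3\right) \right)} = \left(\left(-8 - 10\right) 2 - 487\right) + \left(30 + \left(- \frac{7}{3} + 1\right) \left(-3\right)\right) = \left(\left(-18\right) 2 - 487\right) + \left(30 - -4\right) = \left(-36 - 487\right) + \left(30 + 4\right) = -523 + 34 = -489$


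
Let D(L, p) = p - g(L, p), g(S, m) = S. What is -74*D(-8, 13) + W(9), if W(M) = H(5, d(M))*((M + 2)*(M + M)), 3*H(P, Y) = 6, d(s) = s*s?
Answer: -1158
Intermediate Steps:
D(L, p) = p - L
d(s) = s²
H(P, Y) = 2 (H(P, Y) = (⅓)*6 = 2)
W(M) = 4*M*(2 + M) (W(M) = 2*((M + 2)*(M + M)) = 2*((2 + M)*(2*M)) = 2*(2*M*(2 + M)) = 4*M*(2 + M))
-74*D(-8, 13) + W(9) = -74*(13 - 1*(-8)) + 4*9*(2 + 9) = -74*(13 + 8) + 4*9*11 = -74*21 + 396 = -1554 + 396 = -1158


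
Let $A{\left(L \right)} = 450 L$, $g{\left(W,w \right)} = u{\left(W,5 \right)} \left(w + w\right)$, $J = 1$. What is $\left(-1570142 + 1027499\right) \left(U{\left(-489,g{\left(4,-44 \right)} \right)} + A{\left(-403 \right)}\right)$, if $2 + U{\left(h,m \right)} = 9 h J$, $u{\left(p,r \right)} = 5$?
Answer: $100797565179$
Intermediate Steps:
$g{\left(W,w \right)} = 10 w$ ($g{\left(W,w \right)} = 5 \left(w + w\right) = 5 \cdot 2 w = 10 w$)
$U{\left(h,m \right)} = -2 + 9 h$ ($U{\left(h,m \right)} = -2 + 9 h 1 = -2 + 9 h$)
$\left(-1570142 + 1027499\right) \left(U{\left(-489,g{\left(4,-44 \right)} \right)} + A{\left(-403 \right)}\right) = \left(-1570142 + 1027499\right) \left(\left(-2 + 9 \left(-489\right)\right) + 450 \left(-403\right)\right) = - 542643 \left(\left(-2 - 4401\right) - 181350\right) = - 542643 \left(-4403 - 181350\right) = \left(-542643\right) \left(-185753\right) = 100797565179$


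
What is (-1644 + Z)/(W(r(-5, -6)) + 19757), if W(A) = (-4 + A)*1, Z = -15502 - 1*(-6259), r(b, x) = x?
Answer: -10887/19747 ≈ -0.55132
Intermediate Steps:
Z = -9243 (Z = -15502 + 6259 = -9243)
W(A) = -4 + A
(-1644 + Z)/(W(r(-5, -6)) + 19757) = (-1644 - 9243)/((-4 - 6) + 19757) = -10887/(-10 + 19757) = -10887/19747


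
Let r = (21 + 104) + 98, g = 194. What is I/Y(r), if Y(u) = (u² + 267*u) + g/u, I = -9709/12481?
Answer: -309301/43447081332 ≈ -7.1190e-6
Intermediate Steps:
I = -1387/1783 (I = -9709*1/12481 = -1387/1783 ≈ -0.77790)
r = 223 (r = 125 + 98 = 223)
Y(u) = u² + 194/u + 267*u (Y(u) = (u² + 267*u) + 194/u = u² + 194/u + 267*u)
I/Y(r) = -1387*223/(194 + 223²*(267 + 223))/1783 = -1387*223/(194 + 49729*490)/1783 = -1387*223/(194 + 24367210)/1783 = -1387/(1783*((1/223)*24367404)) = -1387/(1783*24367404/223) = -1387/1783*223/24367404 = -309301/43447081332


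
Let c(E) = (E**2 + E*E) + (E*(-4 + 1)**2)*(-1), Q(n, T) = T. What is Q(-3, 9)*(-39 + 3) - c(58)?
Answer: -6530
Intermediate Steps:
c(E) = -9*E + 2*E**2 (c(E) = (E**2 + E**2) + (E*(-3)**2)*(-1) = 2*E**2 + (E*9)*(-1) = 2*E**2 + (9*E)*(-1) = 2*E**2 - 9*E = -9*E + 2*E**2)
Q(-3, 9)*(-39 + 3) - c(58) = 9*(-39 + 3) - 58*(-9 + 2*58) = 9*(-36) - 58*(-9 + 116) = -324 - 58*107 = -324 - 1*6206 = -324 - 6206 = -6530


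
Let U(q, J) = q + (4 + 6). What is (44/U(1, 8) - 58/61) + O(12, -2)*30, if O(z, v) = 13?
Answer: 23976/61 ≈ 393.05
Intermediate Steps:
U(q, J) = 10 + q (U(q, J) = q + 10 = 10 + q)
(44/U(1, 8) - 58/61) + O(12, -2)*30 = (44/(10 + 1) - 58/61) + 13*30 = (44/11 - 58*1/61) + 390 = (44*(1/11) - 58/61) + 390 = (4 - 58/61) + 390 = 186/61 + 390 = 23976/61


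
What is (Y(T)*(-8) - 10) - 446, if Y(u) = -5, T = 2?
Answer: -416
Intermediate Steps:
(Y(T)*(-8) - 10) - 446 = (-5*(-8) - 10) - 446 = (40 - 10) - 446 = 30 - 446 = -416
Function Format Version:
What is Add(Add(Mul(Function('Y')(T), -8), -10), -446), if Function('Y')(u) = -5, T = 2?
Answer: -416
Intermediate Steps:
Add(Add(Mul(Function('Y')(T), -8), -10), -446) = Add(Add(Mul(-5, -8), -10), -446) = Add(Add(40, -10), -446) = Add(30, -446) = -416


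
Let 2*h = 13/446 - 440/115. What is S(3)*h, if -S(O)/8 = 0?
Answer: 0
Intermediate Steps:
h = -38949/20516 (h = (13/446 - 440/115)/2 = (13*(1/446) - 440*1/115)/2 = (13/446 - 88/23)/2 = (½)*(-38949/10258) = -38949/20516 ≈ -1.8985)
S(O) = 0 (S(O) = -8*0 = 0)
S(3)*h = 0*(-38949/20516) = 0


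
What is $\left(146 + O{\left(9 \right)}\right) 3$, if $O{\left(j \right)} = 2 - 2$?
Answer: $438$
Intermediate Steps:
$O{\left(j \right)} = 0$
$\left(146 + O{\left(9 \right)}\right) 3 = \left(146 + 0\right) 3 = 146 \cdot 3 = 438$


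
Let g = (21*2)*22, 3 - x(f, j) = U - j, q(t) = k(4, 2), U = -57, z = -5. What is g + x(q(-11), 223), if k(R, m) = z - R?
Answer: 1207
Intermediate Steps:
k(R, m) = -5 - R
q(t) = -9 (q(t) = -5 - 1*4 = -5 - 4 = -9)
x(f, j) = 60 + j (x(f, j) = 3 - (-57 - j) = 3 + (57 + j) = 60 + j)
g = 924 (g = 42*22 = 924)
g + x(q(-11), 223) = 924 + (60 + 223) = 924 + 283 = 1207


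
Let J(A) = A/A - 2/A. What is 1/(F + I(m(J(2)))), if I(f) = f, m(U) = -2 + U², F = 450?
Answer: 1/448 ≈ 0.0022321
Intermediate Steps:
J(A) = 1 - 2/A
1/(F + I(m(J(2)))) = 1/(450 + (-2 + ((-2 + 2)/2)²)) = 1/(450 + (-2 + ((½)*0)²)) = 1/(450 + (-2 + 0²)) = 1/(450 + (-2 + 0)) = 1/(450 - 2) = 1/448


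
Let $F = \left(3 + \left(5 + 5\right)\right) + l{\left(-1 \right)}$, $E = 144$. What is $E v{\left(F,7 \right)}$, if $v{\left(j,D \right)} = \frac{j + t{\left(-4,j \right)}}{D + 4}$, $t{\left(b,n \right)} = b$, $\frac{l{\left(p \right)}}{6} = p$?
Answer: $\frac{432}{11} \approx 39.273$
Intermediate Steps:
$l{\left(p \right)} = 6 p$
$F = 7$ ($F = \left(3 + \left(5 + 5\right)\right) + 6 \left(-1\right) = \left(3 + 10\right) - 6 = 13 - 6 = 7$)
$v{\left(j,D \right)} = \frac{-4 + j}{4 + D}$ ($v{\left(j,D \right)} = \frac{j - 4}{D + 4} = \frac{-4 + j}{4 + D}$)
$E v{\left(F,7 \right)} = 144 \frac{-4 + 7}{4 + 7} = 144 \cdot \frac{1}{11} \cdot 3 = 144 \cdot \frac{3}{11} = \frac{432}{11}$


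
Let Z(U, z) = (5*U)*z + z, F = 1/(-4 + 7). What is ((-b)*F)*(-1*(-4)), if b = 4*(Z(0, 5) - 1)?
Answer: -64/3 ≈ -21.333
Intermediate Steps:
F = ⅓ (F = 1/3 = ⅓ ≈ 0.33333)
Z(U, z) = z + 5*U*z (Z(U, z) = 5*U*z + z = z + 5*U*z)
b = 16 (b = 4*(5*(1 + 5*0) - 1) = 4*(5*(1 + 0) - 1) = 4*(5*1 - 1) = 4*(5 - 1) = 4*4 = 16)
((-b)*F)*(-1*(-4)) = (-1*16*(⅓))*(-1*(-4)) = -16*⅓*4 = -16/3*4 = -64/3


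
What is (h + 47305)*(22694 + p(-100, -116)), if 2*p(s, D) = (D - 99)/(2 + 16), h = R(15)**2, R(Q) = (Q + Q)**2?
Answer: 700220147545/36 ≈ 1.9451e+10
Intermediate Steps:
R(Q) = 4*Q**2 (R(Q) = (2*Q)**2 = 4*Q**2)
h = 810000 (h = (4*15**2)**2 = (4*225)**2 = 900**2 = 810000)
p(s, D) = -11/4 + D/36 (p(s, D) = ((D - 99)/(2 + 16))/2 = ((-99 + D)/18)/2 = ((-99 + D)*(1/18))/2 = (-11/2 + D/18)/2 = -11/4 + D/36)
(h + 47305)*(22694 + p(-100, -116)) = (810000 + 47305)*(22694 + (-11/4 + (1/36)*(-116))) = 857305*(22694 + (-11/4 - 29/9)) = 857305*(22694 - 215/36) = 857305*(816769/36) = 700220147545/36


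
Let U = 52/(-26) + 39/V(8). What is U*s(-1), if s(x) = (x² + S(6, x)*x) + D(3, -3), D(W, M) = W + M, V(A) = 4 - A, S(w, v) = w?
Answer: 235/4 ≈ 58.750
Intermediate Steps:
D(W, M) = M + W
s(x) = x² + 6*x (s(x) = (x² + 6*x) + (-3 + 3) = (x² + 6*x) + 0 = x² + 6*x)
U = -47/4 (U = 52/(-26) + 39/(4 - 1*8) = 52*(-1/26) + 39/(4 - 8) = -2 + 39/(-4) = -2 + 39*(-¼) = -2 - 39/4 = -47/4 ≈ -11.750)
U*s(-1) = -(-47)*(6 - 1)/4 = -(-47)*5/4 = -47/4*(-5) = 235/4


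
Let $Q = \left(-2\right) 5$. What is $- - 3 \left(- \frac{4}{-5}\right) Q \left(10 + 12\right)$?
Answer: $-528$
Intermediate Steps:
$Q = -10$
$- - 3 \left(- \frac{4}{-5}\right) Q \left(10 + 12\right) = - - 3 \left(- \frac{4}{-5}\right) \left(-10\right) \left(10 + 12\right) = - - 3 \left(\left(-4\right) \left(- \frac{1}{5}\right)\right) \left(-10\right) 22 = - \left(-3\right) \frac{4}{5} \left(-10\right) 22 = - \left(- \frac{12}{5}\right) \left(-10\right) 22 = - 24 \cdot 22 = \left(-1\right) 528 = -528$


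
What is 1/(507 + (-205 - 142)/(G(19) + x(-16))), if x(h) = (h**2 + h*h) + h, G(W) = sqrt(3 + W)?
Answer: 124546846/63058110547 - 347*sqrt(22)/63058110547 ≈ 0.0019751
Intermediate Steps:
x(h) = h + 2*h**2 (x(h) = (h**2 + h**2) + h = 2*h**2 + h = h + 2*h**2)
1/(507 + (-205 - 142)/(G(19) + x(-16))) = 1/(507 + (-205 - 142)/(sqrt(3 + 19) - 16*(1 + 2*(-16)))) = 1/(507 - 347/(sqrt(22) - 16*(1 - 32))) = 1/(507 - 347/(sqrt(22) - 16*(-31))) = 1/(507 - 347/(sqrt(22) + 496)) = 1/(507 - 347/(496 + sqrt(22)))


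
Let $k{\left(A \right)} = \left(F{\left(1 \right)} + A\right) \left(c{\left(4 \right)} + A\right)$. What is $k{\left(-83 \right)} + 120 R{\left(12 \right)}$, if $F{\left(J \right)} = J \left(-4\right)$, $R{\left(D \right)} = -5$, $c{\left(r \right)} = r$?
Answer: $6273$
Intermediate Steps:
$F{\left(J \right)} = - 4 J$
$k{\left(A \right)} = \left(-4 + A\right) \left(4 + A\right)$ ($k{\left(A \right)} = \left(\left(-4\right) 1 + A\right) \left(4 + A\right) = \left(-4 + A\right) \left(4 + A\right)$)
$k{\left(-83 \right)} + 120 R{\left(12 \right)} = \left(-16 + \left(-83\right)^{2}\right) + 120 \left(-5\right) = \left(-16 + 6889\right) - 600 = 6873 - 600 = 6273$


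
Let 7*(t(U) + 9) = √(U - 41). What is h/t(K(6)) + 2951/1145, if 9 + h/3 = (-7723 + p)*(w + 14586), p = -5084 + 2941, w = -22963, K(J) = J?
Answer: (-1987258302372*I + 2951*√35)/(1145*(√35 + 63*I)) ≈ -2.7308e+7 - 2.5644e+6*I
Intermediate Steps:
t(U) = -9 + √(-41 + U)/7 (t(U) = -9 + √(U - 41)/7 = -9 + √(-41 + U)/7)
p = -2143
h = 247942419 (h = -27 + 3*((-7723 - 2143)*(-22963 + 14586)) = -27 + 3*(-9866*(-8377)) = -27 + 3*82647482 = -27 + 247942446 = 247942419)
h/t(K(6)) + 2951/1145 = 247942419/(-9 + √(-41 + 6)/7) + 2951/1145 = 247942419/(-9 + √(-35)/7) + 2951*(1/1145) = 247942419/(-9 + (I*√35)/7) + 2951/1145 = 247942419/(-9 + I*√35/7) + 2951/1145 = 2951/1145 + 247942419/(-9 + I*√35/7)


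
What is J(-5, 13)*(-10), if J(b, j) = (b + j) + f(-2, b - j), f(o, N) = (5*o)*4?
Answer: 320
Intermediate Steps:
f(o, N) = 20*o
J(b, j) = -40 + b + j (J(b, j) = (b + j) + 20*(-2) = (b + j) - 40 = -40 + b + j)
J(-5, 13)*(-10) = (-40 - 5 + 13)*(-10) = -32*(-10) = 320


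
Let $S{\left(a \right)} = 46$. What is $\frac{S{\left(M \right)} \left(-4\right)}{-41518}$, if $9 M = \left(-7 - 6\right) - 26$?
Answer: $\frac{92}{20759} \approx 0.0044318$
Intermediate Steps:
$M = - \frac{13}{3}$ ($M = \frac{\left(-7 - 6\right) - 26}{9} = \frac{-13 - 26}{9} = \frac{1}{9} \left(-39\right) = - \frac{13}{3} \approx -4.3333$)
$\frac{S{\left(M \right)} \left(-4\right)}{-41518} = \frac{46 \left(-4\right)}{-41518} = \left(-184\right) \left(- \frac{1}{41518}\right) = \frac{92}{20759}$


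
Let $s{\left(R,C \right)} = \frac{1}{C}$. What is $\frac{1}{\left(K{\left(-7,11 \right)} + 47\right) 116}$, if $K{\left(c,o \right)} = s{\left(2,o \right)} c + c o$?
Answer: $- \frac{11}{39092} \approx -0.00028139$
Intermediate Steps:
$K{\left(c,o \right)} = c o + \frac{c}{o}$ ($K{\left(c,o \right)} = \frac{c}{o} + c o = c o + \frac{c}{o}$)
$\frac{1}{\left(K{\left(-7,11 \right)} + 47\right) 116} = \frac{1}{\left(\left(\left(-7\right) 11 - \frac{7}{11}\right) + 47\right) 116} = \frac{1}{\left(\left(-77 - \frac{7}{11}\right) + 47\right) 116} = \frac{1}{\left(- \frac{854}{11} + 47\right) 116} = \frac{1}{\left(- \frac{337}{11}\right) 116} = \frac{1}{- \frac{39092}{11}} = - \frac{11}{39092}$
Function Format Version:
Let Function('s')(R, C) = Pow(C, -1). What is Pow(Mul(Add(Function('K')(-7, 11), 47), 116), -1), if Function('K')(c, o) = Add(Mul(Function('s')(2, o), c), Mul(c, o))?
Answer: Rational(-11, 39092) ≈ -0.00028139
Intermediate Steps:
Function('K')(c, o) = Add(Mul(c, o), Mul(c, Pow(o, -1))) (Function('K')(c, o) = Add(Mul(Pow(o, -1), c), Mul(c, o)) = Add(Mul(c, Pow(o, -1)), Mul(c, o)) = Add(Mul(c, o), Mul(c, Pow(o, -1))))
Pow(Mul(Add(Function('K')(-7, 11), 47), 116), -1) = Pow(Mul(Add(Add(Mul(-7, 11), Mul(-7, Pow(11, -1))), 47), 116), -1) = Pow(Mul(Add(Add(-77, Mul(-7, Rational(1, 11))), 47), 116), -1) = Pow(Mul(Add(Add(-77, Rational(-7, 11)), 47), 116), -1) = Pow(Mul(Add(Rational(-854, 11), 47), 116), -1) = Pow(Mul(Rational(-337, 11), 116), -1) = Pow(Rational(-39092, 11), -1) = Rational(-11, 39092)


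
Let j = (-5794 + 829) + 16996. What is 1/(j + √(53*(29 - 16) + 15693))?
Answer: 12031/144728579 - √16382/144728579 ≈ 8.2244e-5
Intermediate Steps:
j = 12031 (j = -4965 + 16996 = 12031)
1/(j + √(53*(29 - 16) + 15693)) = 1/(12031 + √(53*(29 - 16) + 15693)) = 1/(12031 + √(53*13 + 15693)) = 1/(12031 + √(689 + 15693)) = 1/(12031 + √16382)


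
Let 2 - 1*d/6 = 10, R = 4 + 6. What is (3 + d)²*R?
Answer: 20250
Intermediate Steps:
R = 10
d = -48 (d = 12 - 6*10 = 12 - 60 = -48)
(3 + d)²*R = (3 - 48)²*10 = (-45)²*10 = 2025*10 = 20250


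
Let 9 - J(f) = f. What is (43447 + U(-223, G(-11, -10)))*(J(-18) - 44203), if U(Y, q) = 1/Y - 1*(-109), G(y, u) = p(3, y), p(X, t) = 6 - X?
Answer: -429080913712/223 ≈ -1.9241e+9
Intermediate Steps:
J(f) = 9 - f
G(y, u) = 3 (G(y, u) = 6 - 1*3 = 6 - 3 = 3)
U(Y, q) = 109 + 1/Y (U(Y, q) = 1/Y + 109 = 109 + 1/Y)
(43447 + U(-223, G(-11, -10)))*(J(-18) - 44203) = (43447 + (109 + 1/(-223)))*((9 - 1*(-18)) - 44203) = (43447 + (109 - 1/223))*((9 + 18) - 44203) = (43447 + 24306/223)*(27 - 44203) = (9712987/223)*(-44176) = -429080913712/223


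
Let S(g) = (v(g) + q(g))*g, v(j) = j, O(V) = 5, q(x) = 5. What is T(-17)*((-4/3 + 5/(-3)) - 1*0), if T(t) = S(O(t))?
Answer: -150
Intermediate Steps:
S(g) = g*(5 + g) (S(g) = (g + 5)*g = (5 + g)*g = g*(5 + g))
T(t) = 50 (T(t) = 5*(5 + 5) = 5*10 = 50)
T(-17)*((-4/3 + 5/(-3)) - 1*0) = 50*((-4/3 + 5/(-3)) - 1*0) = 50*((-4*1/3 + 5*(-1/3)) + 0) = 50*((-4/3 - 5/3) + 0) = 50*(-3 + 0) = 50*(-3) = -150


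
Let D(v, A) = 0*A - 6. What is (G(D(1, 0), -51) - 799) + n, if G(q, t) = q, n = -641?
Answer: -1446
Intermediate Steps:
D(v, A) = -6 (D(v, A) = 0 - 6 = -6)
(G(D(1, 0), -51) - 799) + n = (-6 - 799) - 641 = -805 - 641 = -1446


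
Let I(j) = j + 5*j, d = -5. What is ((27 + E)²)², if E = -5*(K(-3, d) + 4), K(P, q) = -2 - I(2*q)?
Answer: 6414247921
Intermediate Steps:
I(j) = 6*j
K(P, q) = -2 - 12*q (K(P, q) = -2 - 6*2*q = -2 - 12*q)
E = -310 (E = -5*((-2 - 12*(-5)) + 4) = -5*((-2 + 60) + 4) = -5*(58 + 4) = -5*62 = -310)
((27 + E)²)² = ((27 - 310)²)² = ((-283)²)² = 80089² = 6414247921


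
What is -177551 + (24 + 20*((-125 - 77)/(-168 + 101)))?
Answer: -11890269/67 ≈ -1.7747e+5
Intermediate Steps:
-177551 + (24 + 20*((-125 - 77)/(-168 + 101))) = -177551 + (24 + 20*(-202/(-67))) = -177551 + (24 + 20*(-202*(-1/67))) = -177551 + (24 + 20*(202/67)) = -177551 + (24 + 4040/67) = -177551 + 5648/67 = -11890269/67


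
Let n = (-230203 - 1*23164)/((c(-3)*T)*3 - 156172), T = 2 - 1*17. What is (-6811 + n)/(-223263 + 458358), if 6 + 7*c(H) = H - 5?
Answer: -212564227/7338819558 ≈ -0.028964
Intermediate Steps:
c(H) = -11/7 + H/7 (c(H) = -6/7 + (H - 5)/7 = -6/7 + (-5 + H)/7 = -6/7 + (-5/7 + H/7) = -11/7 + H/7)
T = -15 (T = 2 - 17 = -15)
n = 253367/156082 (n = (-230203 - 1*23164)/(((-11/7 + (⅐)*(-3))*(-15))*3 - 156172) = (-230203 - 23164)/(((-11/7 - 3/7)*(-15))*3 - 156172) = -253367/(-2*(-15)*3 - 156172) = -253367/(30*3 - 156172) = -253367/(90 - 156172) = -253367/(-156082) = -253367*(-1/156082) = 253367/156082 ≈ 1.6233)
(-6811 + n)/(-223263 + 458358) = (-6811 + 253367/156082)/(-223263 + 458358) = -1062821135/156082/235095 = -1062821135/156082*1/235095 = -212564227/7338819558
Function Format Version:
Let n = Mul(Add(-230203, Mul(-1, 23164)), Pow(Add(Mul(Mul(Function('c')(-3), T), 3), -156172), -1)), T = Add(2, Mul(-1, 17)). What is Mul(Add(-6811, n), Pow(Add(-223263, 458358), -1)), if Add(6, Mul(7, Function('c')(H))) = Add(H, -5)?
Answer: Rational(-212564227, 7338819558) ≈ -0.028964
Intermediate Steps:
Function('c')(H) = Add(Rational(-11, 7), Mul(Rational(1, 7), H)) (Function('c')(H) = Add(Rational(-6, 7), Mul(Rational(1, 7), Add(H, -5))) = Add(Rational(-6, 7), Mul(Rational(1, 7), Add(-5, H))) = Add(Rational(-6, 7), Add(Rational(-5, 7), Mul(Rational(1, 7), H))) = Add(Rational(-11, 7), Mul(Rational(1, 7), H)))
T = -15 (T = Add(2, -17) = -15)
n = Rational(253367, 156082) (n = Mul(Add(-230203, Mul(-1, 23164)), Pow(Add(Mul(Mul(Add(Rational(-11, 7), Mul(Rational(1, 7), -3)), -15), 3), -156172), -1)) = Mul(Add(-230203, -23164), Pow(Add(Mul(Mul(Add(Rational(-11, 7), Rational(-3, 7)), -15), 3), -156172), -1)) = Mul(-253367, Pow(Add(Mul(Mul(-2, -15), 3), -156172), -1)) = Mul(-253367, Pow(Add(Mul(30, 3), -156172), -1)) = Mul(-253367, Pow(Add(90, -156172), -1)) = Mul(-253367, Pow(-156082, -1)) = Mul(-253367, Rational(-1, 156082)) = Rational(253367, 156082) ≈ 1.6233)
Mul(Add(-6811, n), Pow(Add(-223263, 458358), -1)) = Mul(Add(-6811, Rational(253367, 156082)), Pow(Add(-223263, 458358), -1)) = Mul(Rational(-1062821135, 156082), Pow(235095, -1)) = Mul(Rational(-1062821135, 156082), Rational(1, 235095)) = Rational(-212564227, 7338819558)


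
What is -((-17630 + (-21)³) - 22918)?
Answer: 49809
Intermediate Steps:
-((-17630 + (-21)³) - 22918) = -((-17630 - 9261) - 22918) = -(-26891 - 22918) = -1*(-49809) = 49809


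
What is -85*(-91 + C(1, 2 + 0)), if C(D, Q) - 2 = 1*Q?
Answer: 7395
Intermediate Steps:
C(D, Q) = 2 + Q (C(D, Q) = 2 + 1*Q = 2 + Q)
-85*(-91 + C(1, 2 + 0)) = -85*(-91 + (2 + (2 + 0))) = -85*(-91 + (2 + 2)) = -85*(-91 + 4) = -85*(-87) = 7395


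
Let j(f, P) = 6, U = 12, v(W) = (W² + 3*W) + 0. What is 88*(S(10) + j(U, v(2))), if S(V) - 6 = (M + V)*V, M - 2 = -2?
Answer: 9856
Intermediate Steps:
M = 0 (M = 2 - 2 = 0)
v(W) = W² + 3*W
S(V) = 6 + V² (S(V) = 6 + (0 + V)*V = 6 + V*V = 6 + V²)
88*(S(10) + j(U, v(2))) = 88*((6 + 10²) + 6) = 88*((6 + 100) + 6) = 88*(106 + 6) = 88*112 = 9856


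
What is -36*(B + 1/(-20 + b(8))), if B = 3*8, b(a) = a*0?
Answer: -4311/5 ≈ -862.20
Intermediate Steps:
b(a) = 0
B = 24
-36*(B + 1/(-20 + b(8))) = -36*(24 + 1/(-20 + 0)) = -36*(24 + 1/(-20)) = -36*(24 - 1/20) = -36*479/20 = -4311/5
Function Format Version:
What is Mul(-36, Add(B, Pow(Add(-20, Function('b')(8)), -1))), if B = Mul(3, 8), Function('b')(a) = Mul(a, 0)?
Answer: Rational(-4311, 5) ≈ -862.20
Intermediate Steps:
Function('b')(a) = 0
B = 24
Mul(-36, Add(B, Pow(Add(-20, Function('b')(8)), -1))) = Mul(-36, Add(24, Pow(Add(-20, 0), -1))) = Mul(-36, Add(24, Pow(-20, -1))) = Mul(-36, Add(24, Rational(-1, 20))) = Mul(-36, Rational(479, 20)) = Rational(-4311, 5)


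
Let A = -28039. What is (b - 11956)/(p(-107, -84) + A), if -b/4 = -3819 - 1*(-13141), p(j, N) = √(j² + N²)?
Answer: 345188129/196541754 + 12311*√18505/196541754 ≈ 1.7648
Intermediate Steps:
p(j, N) = √(N² + j²)
b = -37288 (b = -4*(-3819 - 1*(-13141)) = -4*(-3819 + 13141) = -4*9322 = -37288)
(b - 11956)/(p(-107, -84) + A) = (-37288 - 11956)/(√((-84)² + (-107)²) - 28039) = -49244/(√(7056 + 11449) - 28039) = -49244/(√18505 - 28039) = -49244/(-28039 + √18505)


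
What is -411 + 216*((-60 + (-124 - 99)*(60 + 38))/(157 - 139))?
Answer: -263379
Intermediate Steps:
-411 + 216*((-60 + (-124 - 99)*(60 + 38))/(157 - 139)) = -411 + 216*((-60 - 223*98)/18) = -411 + 216*((-60 - 21854)*(1/18)) = -411 + 216*(-21914*1/18) = -411 + 216*(-10957/9) = -411 - 262968 = -263379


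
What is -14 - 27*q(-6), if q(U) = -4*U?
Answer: -662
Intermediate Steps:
-14 - 27*q(-6) = -14 - (-108)*(-6) = -14 - 27*24 = -14 - 648 = -662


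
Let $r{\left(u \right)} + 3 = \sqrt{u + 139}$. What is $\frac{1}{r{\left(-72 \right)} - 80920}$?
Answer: $- \frac{80923}{6548531862} - \frac{\sqrt{67}}{6548531862} \approx -1.2359 \cdot 10^{-5}$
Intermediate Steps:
$r{\left(u \right)} = -3 + \sqrt{139 + u}$ ($r{\left(u \right)} = -3 + \sqrt{u + 139} = -3 + \sqrt{139 + u}$)
$\frac{1}{r{\left(-72 \right)} - 80920} = \frac{1}{\left(-3 + \sqrt{139 - 72}\right) - 80920} = \frac{1}{\left(-3 + \sqrt{67}\right) - 80920} = \frac{1}{-80923 + \sqrt{67}}$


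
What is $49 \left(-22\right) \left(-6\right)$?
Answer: $6468$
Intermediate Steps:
$49 \left(-22\right) \left(-6\right) = \left(-1078\right) \left(-6\right) = 6468$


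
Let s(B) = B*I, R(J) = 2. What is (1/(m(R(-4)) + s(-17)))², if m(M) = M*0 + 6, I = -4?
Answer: 1/5476 ≈ 0.00018262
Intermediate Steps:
m(M) = 6 (m(M) = 0 + 6 = 6)
s(B) = -4*B (s(B) = B*(-4) = -4*B)
(1/(m(R(-4)) + s(-17)))² = (1/(6 - 4*(-17)))² = (1/(6 + 68))² = (1/74)² = 1/5476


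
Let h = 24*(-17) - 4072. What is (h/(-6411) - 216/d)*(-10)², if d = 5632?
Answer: 74520575/1128336 ≈ 66.045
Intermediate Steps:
h = -4480 (h = -408 - 4072 = -4480)
(h/(-6411) - 216/d)*(-10)² = (-4480/(-6411) - 216/5632)*(-10)² = (-4480*(-1/6411) - 216*1/5632)*100 = (4480/6411 - 27/704)*100 = (2980823/4513344)*100 = 74520575/1128336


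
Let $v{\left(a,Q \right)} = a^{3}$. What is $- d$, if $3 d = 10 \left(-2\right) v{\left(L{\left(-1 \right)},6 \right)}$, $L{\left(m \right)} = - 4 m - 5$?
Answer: $- \frac{20}{3} \approx -6.6667$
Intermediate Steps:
$L{\left(m \right)} = -5 - 4 m$
$d = \frac{20}{3}$ ($d = \frac{10 \left(-2\right) \left(-5 - -4\right)^{3}}{3} = \frac{\left(-20\right) \left(-5 + 4\right)^{3}}{3} = \frac{\left(-20\right) \left(-1\right)^{3}}{3} = \frac{\left(-20\right) \left(-1\right)}{3} = \frac{1}{3} \cdot 20 = \frac{20}{3} \approx 6.6667$)
$- d = \left(-1\right) \frac{20}{3} = - \frac{20}{3}$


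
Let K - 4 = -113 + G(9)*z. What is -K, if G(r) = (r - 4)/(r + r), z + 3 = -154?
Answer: 2747/18 ≈ 152.61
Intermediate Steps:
z = -157 (z = -3 - 154 = -157)
G(r) = (-4 + r)/(2*r) (G(r) = (-4 + r)/((2*r)) = (-4 + r)*(1/(2*r)) = (-4 + r)/(2*r))
K = -2747/18 (K = 4 + (-113 + ((½)*(-4 + 9)/9)*(-157)) = 4 + (-113 + ((½)*(⅑)*5)*(-157)) = 4 + (-113 + (5/18)*(-157)) = 4 + (-113 - 785/18) = 4 - 2819/18 = -2747/18 ≈ -152.61)
-K = -1*(-2747/18) = 2747/18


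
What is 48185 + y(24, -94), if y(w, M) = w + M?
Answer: 48115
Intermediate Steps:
y(w, M) = M + w
48185 + y(24, -94) = 48185 + (-94 + 24) = 48185 - 70 = 48115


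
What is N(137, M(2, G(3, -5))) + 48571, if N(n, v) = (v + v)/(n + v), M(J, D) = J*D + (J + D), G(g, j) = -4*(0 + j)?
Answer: 9665753/199 ≈ 48572.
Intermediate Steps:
G(g, j) = -4*j
M(J, D) = D + J + D*J (M(J, D) = D*J + (D + J) = D + J + D*J)
N(n, v) = 2*v/(n + v) (N(n, v) = (2*v)/(n + v) = 2*v/(n + v))
N(137, M(2, G(3, -5))) + 48571 = 2*(-4*(-5) + 2 - 4*(-5)*2)/(137 + (-4*(-5) + 2 - 4*(-5)*2)) + 48571 = 2*(20 + 2 + 20*2)/(137 + (20 + 2 + 20*2)) + 48571 = 2*(20 + 2 + 40)/(137 + (20 + 2 + 40)) + 48571 = 2*62/(137 + 62) + 48571 = 2*62/199 + 48571 = 2*62*(1/199) + 48571 = 124/199 + 48571 = 9665753/199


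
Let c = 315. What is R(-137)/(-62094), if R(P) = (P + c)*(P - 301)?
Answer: 12994/10349 ≈ 1.2556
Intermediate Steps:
R(P) = (-301 + P)*(315 + P) (R(P) = (P + 315)*(P - 301) = (315 + P)*(-301 + P) = (-301 + P)*(315 + P))
R(-137)/(-62094) = (-94815 + (-137)² + 14*(-137))/(-62094) = (-94815 + 18769 - 1918)*(-1/62094) = -77964*(-1/62094) = 12994/10349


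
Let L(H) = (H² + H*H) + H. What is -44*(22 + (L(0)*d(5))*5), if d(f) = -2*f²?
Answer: -968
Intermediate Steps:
L(H) = H + 2*H² (L(H) = (H² + H²) + H = 2*H² + H = H + 2*H²)
-44*(22 + (L(0)*d(5))*5) = -44*(22 + ((0*(1 + 2*0))*(-2*5²))*5) = -44*(22 + ((0*(1 + 0))*(-2*25))*5) = -44*(22 + ((0*1)*(-50))*5) = -44*(22 + (0*(-50))*5) = -44*(22 + 0*5) = -44*(22 + 0) = -44*22 = -968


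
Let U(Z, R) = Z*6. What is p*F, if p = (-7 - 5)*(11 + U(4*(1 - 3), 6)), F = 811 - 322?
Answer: 217116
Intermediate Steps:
F = 489
U(Z, R) = 6*Z
p = 444 (p = (-7 - 5)*(11 + 6*(4*(1 - 3))) = -12*(11 + 6*(4*(-2))) = -12*(11 + 6*(-8)) = -12*(11 - 48) = -12*(-37) = 444)
p*F = 444*489 = 217116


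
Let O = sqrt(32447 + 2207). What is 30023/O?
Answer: 30023*sqrt(34654)/34654 ≈ 161.28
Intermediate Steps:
O = sqrt(34654) ≈ 186.16
30023/O = 30023/(sqrt(34654)) = 30023*(sqrt(34654)/34654) = 30023*sqrt(34654)/34654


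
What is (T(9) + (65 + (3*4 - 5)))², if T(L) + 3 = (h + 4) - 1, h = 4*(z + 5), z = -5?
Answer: 5184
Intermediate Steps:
h = 0 (h = 4*(-5 + 5) = 4*0 = 0)
T(L) = 0 (T(L) = -3 + ((0 + 4) - 1) = -3 + (4 - 1) = -3 + 3 = 0)
(T(9) + (65 + (3*4 - 5)))² = (0 + (65 + (3*4 - 5)))² = (0 + (65 + (12 - 5)))² = (0 + (65 + 7))² = (0 + 72)² = 72² = 5184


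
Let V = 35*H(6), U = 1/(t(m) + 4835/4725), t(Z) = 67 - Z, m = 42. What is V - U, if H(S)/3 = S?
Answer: 15492015/24592 ≈ 629.96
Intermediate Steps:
H(S) = 3*S
U = 945/24592 (U = 1/((67 - 1*42) + 4835/4725) = 1/((67 - 42) + 4835*(1/4725)) = 1/(25 + 967/945) = 1/(24592/945) = 945/24592 ≈ 0.038427)
V = 630 (V = 35*(3*6) = 35*18 = 630)
V - U = 630 - 1*945/24592 = 630 - 945/24592 = 15492015/24592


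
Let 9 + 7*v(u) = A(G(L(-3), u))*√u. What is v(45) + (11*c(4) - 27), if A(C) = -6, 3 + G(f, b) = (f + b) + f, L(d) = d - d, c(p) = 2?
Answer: -44/7 - 18*√5/7 ≈ -12.036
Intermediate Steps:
L(d) = 0
G(f, b) = -3 + b + 2*f (G(f, b) = -3 + ((f + b) + f) = -3 + ((b + f) + f) = -3 + (b + 2*f) = -3 + b + 2*f)
v(u) = -9/7 - 6*√u/7 (v(u) = -9/7 + (-6*√u)/7 = -9/7 - 6*√u/7)
v(45) + (11*c(4) - 27) = (-9/7 - 18*√5/7) + (11*2 - 27) = (-9/7 - 18*√5/7) + (22 - 27) = (-9/7 - 18*√5/7) - 5 = -44/7 - 18*√5/7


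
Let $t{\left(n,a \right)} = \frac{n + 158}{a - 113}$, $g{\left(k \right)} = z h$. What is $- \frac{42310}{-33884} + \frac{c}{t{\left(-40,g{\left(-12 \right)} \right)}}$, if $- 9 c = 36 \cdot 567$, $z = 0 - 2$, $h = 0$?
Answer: $\frac{2172229909}{999578} \approx 2173.1$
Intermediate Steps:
$z = -2$
$g{\left(k \right)} = 0$ ($g{\left(k \right)} = \left(-2\right) 0 = 0$)
$t{\left(n,a \right)} = \frac{158 + n}{-113 + a}$
$c = -2268$ ($c = - \frac{36 \cdot 567}{9} = \left(- \frac{1}{9}\right) 20412 = -2268$)
$- \frac{42310}{-33884} + \frac{c}{t{\left(-40,g{\left(-12 \right)} \right)}} = - \frac{42310}{-33884} - \frac{2268}{\frac{1}{-113 + 0} \left(158 - 40\right)} = \left(-42310\right) \left(- \frac{1}{33884}\right) - \frac{2268}{\frac{1}{-113} \cdot 118} = \frac{21155}{16942} - \frac{2268}{\left(- \frac{1}{113}\right) 118} = \frac{21155}{16942} - \frac{2268}{- \frac{118}{113}} = \frac{21155}{16942} - - \frac{128142}{59} = \frac{21155}{16942} + \frac{128142}{59} = \frac{2172229909}{999578}$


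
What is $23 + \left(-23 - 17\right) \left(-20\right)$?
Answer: $823$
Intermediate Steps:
$23 + \left(-23 - 17\right) \left(-20\right) = 23 - -800 = 23 + 800 = 823$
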